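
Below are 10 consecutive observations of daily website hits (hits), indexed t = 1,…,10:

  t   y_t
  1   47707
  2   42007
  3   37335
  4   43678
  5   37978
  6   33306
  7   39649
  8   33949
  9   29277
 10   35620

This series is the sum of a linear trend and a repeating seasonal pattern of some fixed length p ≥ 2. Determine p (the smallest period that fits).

First differences y_{t+1} − y_t: -5700, -4672, 6343, -5700, -4672, 6343, -5700, -4672, …
The difference pattern repeats every 3 terms and not for any smaller step, so p = 3.

3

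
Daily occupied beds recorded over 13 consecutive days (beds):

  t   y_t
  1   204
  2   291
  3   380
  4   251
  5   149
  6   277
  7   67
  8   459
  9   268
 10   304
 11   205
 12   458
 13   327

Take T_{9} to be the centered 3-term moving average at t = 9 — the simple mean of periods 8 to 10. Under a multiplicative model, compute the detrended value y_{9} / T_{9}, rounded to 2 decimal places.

0.78

Trend T_9 = (459 + 268 + 304) / 3 = 1031/3 = 343.6667
Ratio to trend: 268 / 343.6667 = 0.78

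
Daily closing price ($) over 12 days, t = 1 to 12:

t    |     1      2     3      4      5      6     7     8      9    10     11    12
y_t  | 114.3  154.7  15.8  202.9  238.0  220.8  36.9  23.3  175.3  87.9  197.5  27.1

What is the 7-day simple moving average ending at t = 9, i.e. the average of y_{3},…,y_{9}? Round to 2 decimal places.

130.43

Sum of periods 3–9: 15.8 + 202.9 + 238.0 + 220.8 + 36.9 + 23.3 + 175.3 = 913.0
Divide by 7: 913.0 / 7 = 130.43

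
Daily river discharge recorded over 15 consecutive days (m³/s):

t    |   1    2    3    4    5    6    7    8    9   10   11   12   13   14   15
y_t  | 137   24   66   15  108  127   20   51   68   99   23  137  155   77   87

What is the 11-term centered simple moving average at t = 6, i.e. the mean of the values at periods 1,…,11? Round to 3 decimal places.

Sum of periods 1–11: 137 + 24 + 66 + 15 + 108 + 127 + 20 + 51 + 68 + 99 + 23 = 738
Divide by 11: 738 / 11 = 67.091

67.091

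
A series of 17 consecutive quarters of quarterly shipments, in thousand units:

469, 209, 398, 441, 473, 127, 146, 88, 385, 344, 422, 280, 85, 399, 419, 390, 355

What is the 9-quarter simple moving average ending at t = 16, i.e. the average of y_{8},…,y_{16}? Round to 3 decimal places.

312.444

Sum of periods 8–16: 88 + 385 + 344 + 422 + 280 + 85 + 399 + 419 + 390 = 2812
Divide by 9: 2812 / 9 = 312.444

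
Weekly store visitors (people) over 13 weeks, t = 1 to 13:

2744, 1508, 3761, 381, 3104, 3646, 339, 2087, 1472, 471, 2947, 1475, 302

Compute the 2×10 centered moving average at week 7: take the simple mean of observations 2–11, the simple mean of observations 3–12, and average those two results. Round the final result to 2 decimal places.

Sum over 2–11: 1508 + 3761 + 381 + 3104 + 3646 + 339 + 2087 + 1472 + 471 + 2947 = 19716
Sum over 3–12: 3761 + 381 + 3104 + 3646 + 339 + 2087 + 1472 + 471 + 2947 + 1475 = 19683
CMA at t=7 = (19716 + 19683) / (2·10) = 39399 / 20 = 1969.95

1969.95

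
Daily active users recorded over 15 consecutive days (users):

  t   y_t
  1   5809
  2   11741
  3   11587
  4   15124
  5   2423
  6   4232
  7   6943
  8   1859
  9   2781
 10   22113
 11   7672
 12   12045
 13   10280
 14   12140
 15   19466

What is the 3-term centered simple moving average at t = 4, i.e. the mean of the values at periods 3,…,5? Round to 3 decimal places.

Sum of periods 3–5: 11587 + 15124 + 2423 = 29134
Divide by 3: 29134 / 3 = 9711.333

9711.333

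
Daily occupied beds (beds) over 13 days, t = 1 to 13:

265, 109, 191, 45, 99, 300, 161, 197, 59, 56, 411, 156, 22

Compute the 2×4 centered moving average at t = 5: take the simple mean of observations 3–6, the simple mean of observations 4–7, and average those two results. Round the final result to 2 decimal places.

155.00

Sum over 3–6: 191 + 45 + 99 + 300 = 635
Sum over 4–7: 45 + 99 + 300 + 161 = 605
CMA at t=5 = (635 + 605) / (2·4) = 1240 / 8 = 155.00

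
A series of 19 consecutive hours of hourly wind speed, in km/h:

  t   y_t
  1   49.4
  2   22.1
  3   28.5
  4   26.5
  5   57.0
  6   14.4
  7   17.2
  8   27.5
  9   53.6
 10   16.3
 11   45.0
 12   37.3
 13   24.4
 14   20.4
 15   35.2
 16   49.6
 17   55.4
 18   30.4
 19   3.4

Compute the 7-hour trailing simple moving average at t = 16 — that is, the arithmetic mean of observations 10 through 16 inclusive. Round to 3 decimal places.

Sum of periods 10–16: 16.3 + 45.0 + 37.3 + 24.4 + 20.4 + 35.2 + 49.6 = 228.2
Divide by 7: 228.2 / 7 = 32.600

32.600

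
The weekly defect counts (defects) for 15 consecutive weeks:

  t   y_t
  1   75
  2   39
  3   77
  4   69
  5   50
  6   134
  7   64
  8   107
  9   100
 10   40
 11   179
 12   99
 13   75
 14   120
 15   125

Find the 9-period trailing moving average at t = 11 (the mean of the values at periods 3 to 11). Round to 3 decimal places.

91.111

Sum of periods 3–11: 77 + 69 + 50 + 134 + 64 + 107 + 100 + 40 + 179 = 820
Divide by 9: 820 / 9 = 91.111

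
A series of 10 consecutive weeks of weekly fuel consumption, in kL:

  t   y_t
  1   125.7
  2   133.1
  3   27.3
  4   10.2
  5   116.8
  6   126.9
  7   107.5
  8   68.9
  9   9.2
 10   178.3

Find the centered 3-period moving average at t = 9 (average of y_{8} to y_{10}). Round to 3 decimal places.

85.467

Sum of periods 8–10: 68.9 + 9.2 + 178.3 = 256.4
Divide by 3: 256.4 / 3 = 85.467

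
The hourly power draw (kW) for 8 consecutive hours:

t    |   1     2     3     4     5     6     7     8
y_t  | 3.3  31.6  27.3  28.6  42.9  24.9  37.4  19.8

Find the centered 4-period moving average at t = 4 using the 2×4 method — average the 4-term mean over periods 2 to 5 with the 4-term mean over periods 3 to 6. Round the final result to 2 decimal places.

31.76

Sum over 2–5: 31.6 + 27.3 + 28.6 + 42.9 = 130.4
Sum over 3–6: 27.3 + 28.6 + 42.9 + 24.9 = 123.7
CMA at t=4 = (130.4 + 123.7) / (2·4) = 254.1 / 8 = 31.76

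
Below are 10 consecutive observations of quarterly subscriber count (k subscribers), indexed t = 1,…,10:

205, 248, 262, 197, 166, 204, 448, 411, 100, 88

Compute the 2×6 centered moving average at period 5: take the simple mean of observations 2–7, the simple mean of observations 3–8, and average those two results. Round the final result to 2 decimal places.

267.75

Sum over 2–7: 248 + 262 + 197 + 166 + 204 + 448 = 1525
Sum over 3–8: 262 + 197 + 166 + 204 + 448 + 411 = 1688
CMA at t=5 = (1525 + 1688) / (2·6) = 3213 / 12 = 267.75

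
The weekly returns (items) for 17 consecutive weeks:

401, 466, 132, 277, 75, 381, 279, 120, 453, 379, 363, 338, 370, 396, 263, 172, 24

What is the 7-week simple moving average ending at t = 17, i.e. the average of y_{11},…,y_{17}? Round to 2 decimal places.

275.14

Sum of periods 11–17: 363 + 338 + 370 + 396 + 263 + 172 + 24 = 1926
Divide by 7: 1926 / 7 = 275.14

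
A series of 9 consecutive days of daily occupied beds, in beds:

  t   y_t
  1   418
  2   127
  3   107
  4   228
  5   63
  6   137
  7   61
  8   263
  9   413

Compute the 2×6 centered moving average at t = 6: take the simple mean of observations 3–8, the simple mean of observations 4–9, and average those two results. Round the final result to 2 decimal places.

168.67

Sum over 3–8: 107 + 228 + 63 + 137 + 61 + 263 = 859
Sum over 4–9: 228 + 63 + 137 + 61 + 263 + 413 = 1165
CMA at t=6 = (859 + 1165) / (2·6) = 2024 / 12 = 168.67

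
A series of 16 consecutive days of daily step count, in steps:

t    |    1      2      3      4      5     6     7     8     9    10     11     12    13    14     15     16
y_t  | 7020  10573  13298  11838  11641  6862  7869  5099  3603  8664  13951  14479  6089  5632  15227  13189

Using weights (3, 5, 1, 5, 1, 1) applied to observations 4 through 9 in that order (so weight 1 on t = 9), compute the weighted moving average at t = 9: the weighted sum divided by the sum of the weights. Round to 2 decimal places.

9289.25

Weighted sum: 3·11838 + 5·11641 + 1·6862 + 5·7869 + 1·5099 + 1·3603 = 35514 + 58205 + 6862 + 39345 + 5099 + 3603 = 148628
Weight total: 3 + 5 + 1 + 5 + 1 + 1 = 16
WMA = 148628 / 16 = 9289.25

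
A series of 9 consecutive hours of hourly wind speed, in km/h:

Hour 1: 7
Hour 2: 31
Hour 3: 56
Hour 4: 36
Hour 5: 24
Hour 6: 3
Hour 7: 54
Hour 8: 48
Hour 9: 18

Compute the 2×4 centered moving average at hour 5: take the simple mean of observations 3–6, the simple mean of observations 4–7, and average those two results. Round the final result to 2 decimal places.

29.50

Sum over 3–6: 56 + 36 + 24 + 3 = 119
Sum over 4–7: 36 + 24 + 3 + 54 = 117
CMA at t=5 = (119 + 117) / (2·4) = 236 / 8 = 29.50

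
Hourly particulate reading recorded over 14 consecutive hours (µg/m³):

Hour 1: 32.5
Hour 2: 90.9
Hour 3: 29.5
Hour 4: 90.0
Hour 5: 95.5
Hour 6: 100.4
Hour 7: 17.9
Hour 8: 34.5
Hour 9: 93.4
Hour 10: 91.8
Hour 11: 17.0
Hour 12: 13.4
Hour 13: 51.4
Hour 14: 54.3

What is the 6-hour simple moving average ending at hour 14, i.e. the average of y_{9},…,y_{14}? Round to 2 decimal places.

53.55

Sum of periods 9–14: 93.4 + 91.8 + 17.0 + 13.4 + 51.4 + 54.3 = 321.3
Divide by 6: 321.3 / 6 = 53.55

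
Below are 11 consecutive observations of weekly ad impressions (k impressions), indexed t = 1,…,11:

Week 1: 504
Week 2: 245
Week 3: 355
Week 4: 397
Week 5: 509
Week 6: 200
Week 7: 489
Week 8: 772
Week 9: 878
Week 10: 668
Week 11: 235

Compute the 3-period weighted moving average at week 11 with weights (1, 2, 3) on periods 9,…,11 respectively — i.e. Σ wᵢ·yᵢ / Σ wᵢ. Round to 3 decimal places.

Weighted sum: 1·878 + 2·668 + 3·235 = 878 + 1336 + 705 = 2919
Weight total: 1 + 2 + 3 = 6
WMA = 2919 / 6 = 486.500

486.500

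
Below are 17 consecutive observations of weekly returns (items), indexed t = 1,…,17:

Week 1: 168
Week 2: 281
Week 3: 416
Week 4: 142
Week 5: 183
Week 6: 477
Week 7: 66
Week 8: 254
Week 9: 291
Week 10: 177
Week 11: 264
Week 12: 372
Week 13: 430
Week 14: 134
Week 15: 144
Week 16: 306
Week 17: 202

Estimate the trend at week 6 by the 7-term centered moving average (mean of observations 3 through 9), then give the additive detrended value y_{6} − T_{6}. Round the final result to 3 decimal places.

215.714

Trend T_6 = (416 + 142 + 183 + 477 + 66 + 254 + 291) / 7 = 1829/7 = 261.28571
Detrended value: 477 − 261.28571 = 215.714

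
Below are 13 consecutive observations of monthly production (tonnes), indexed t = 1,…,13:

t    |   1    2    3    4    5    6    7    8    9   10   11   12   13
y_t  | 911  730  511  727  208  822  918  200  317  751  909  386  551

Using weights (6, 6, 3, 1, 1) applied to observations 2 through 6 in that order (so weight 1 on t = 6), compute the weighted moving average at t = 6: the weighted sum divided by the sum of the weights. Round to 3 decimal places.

Weighted sum: 6·730 + 6·511 + 3·727 + 1·208 + 1·822 = 4380 + 3066 + 2181 + 208 + 822 = 10657
Weight total: 6 + 6 + 3 + 1 + 1 = 17
WMA = 10657 / 17 = 626.882

626.882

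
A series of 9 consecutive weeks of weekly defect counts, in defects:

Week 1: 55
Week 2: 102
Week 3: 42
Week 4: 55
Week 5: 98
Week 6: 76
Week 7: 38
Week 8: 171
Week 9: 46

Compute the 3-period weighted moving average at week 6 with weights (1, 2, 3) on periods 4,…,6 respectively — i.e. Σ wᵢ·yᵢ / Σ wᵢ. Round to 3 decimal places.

Weighted sum: 1·55 + 2·98 + 3·76 = 55 + 196 + 228 = 479
Weight total: 1 + 2 + 3 = 6
WMA = 479 / 6 = 79.833

79.833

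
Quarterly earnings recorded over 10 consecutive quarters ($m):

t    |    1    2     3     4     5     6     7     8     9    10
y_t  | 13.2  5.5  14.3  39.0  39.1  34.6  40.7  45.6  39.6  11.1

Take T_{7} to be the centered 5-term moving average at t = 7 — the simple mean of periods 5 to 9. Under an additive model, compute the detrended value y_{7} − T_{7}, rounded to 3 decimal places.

0.780

Trend T_7 = (39.1 + 34.6 + 40.7 + 45.6 + 39.6) / 5 = 199.6/5 = 39.92000
Detrended value: 40.7 − 39.92000 = 0.780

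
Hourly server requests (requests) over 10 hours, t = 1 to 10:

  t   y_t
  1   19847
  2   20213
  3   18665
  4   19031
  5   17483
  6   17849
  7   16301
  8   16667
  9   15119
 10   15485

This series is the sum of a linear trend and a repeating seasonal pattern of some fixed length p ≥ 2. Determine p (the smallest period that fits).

2

First differences y_{t+1} − y_t: 366, -1548, 366, -1548, 366, -1548, …
The difference pattern repeats every 2 terms and not for any smaller step, so p = 2.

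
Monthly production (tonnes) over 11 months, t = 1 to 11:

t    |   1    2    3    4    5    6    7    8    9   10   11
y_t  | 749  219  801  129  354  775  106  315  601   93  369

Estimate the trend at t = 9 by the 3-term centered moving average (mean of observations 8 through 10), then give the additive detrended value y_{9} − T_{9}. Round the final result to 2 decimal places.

Trend T_9 = (315 + 601 + 93) / 3 = 1009/3 = 336.3333
Detrended value: 601 − 336.3333 = 264.67

264.67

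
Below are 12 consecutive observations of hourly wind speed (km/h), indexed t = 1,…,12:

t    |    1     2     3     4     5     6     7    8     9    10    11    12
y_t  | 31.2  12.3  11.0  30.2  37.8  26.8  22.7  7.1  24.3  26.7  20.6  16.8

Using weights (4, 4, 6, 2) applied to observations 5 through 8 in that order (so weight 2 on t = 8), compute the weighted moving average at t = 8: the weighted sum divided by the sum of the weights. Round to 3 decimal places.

25.550

Weighted sum: 4·37.8 + 4·26.8 + 6·22.7 + 2·7.1 = 151.2 + 107.2 + 136.2 + 14.2 = 408.8
Weight total: 4 + 4 + 6 + 2 = 16
WMA = 408.8 / 16 = 25.550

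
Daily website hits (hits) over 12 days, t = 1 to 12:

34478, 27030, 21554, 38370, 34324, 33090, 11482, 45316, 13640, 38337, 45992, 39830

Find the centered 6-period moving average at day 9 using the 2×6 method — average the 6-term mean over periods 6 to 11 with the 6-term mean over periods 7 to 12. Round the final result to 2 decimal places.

Sum over 6–11: 33090 + 11482 + 45316 + 13640 + 38337 + 45992 = 187857
Sum over 7–12: 11482 + 45316 + 13640 + 38337 + 45992 + 39830 = 194597
CMA at t=9 = (187857 + 194597) / (2·6) = 382454 / 12 = 31871.17

31871.17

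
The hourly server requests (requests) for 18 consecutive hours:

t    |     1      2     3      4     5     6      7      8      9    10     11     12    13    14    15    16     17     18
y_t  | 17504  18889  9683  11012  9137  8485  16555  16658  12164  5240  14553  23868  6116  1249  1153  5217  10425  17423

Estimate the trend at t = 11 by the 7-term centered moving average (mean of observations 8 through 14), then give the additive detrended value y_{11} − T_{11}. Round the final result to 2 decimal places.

3146.14

Trend T_11 = (16658 + 12164 + 5240 + 14553 + 23868 + 6116 + 1249) / 7 = 79848/7 = 11406.8571
Detrended value: 14553 − 11406.8571 = 3146.14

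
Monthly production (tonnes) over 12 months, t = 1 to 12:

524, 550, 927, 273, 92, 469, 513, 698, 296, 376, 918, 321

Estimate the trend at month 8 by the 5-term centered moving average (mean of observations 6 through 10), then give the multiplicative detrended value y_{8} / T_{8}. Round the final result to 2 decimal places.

Trend T_8 = (469 + 513 + 698 + 296 + 376) / 5 = 2352/5 = 470.4000
Ratio to trend: 698 / 470.4000 = 1.48

1.48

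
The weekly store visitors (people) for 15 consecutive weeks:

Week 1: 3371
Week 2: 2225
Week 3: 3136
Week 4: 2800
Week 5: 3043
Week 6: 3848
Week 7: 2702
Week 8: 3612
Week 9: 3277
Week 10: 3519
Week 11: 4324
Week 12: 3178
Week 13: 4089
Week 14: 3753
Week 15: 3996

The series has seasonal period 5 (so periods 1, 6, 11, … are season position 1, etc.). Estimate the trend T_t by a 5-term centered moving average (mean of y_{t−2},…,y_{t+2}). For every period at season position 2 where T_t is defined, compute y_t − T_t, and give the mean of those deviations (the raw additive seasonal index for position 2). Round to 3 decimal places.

-594.500

Season position 2 occurs at t = 7, 12 (where T_t is defined).
t=7: T_7 = 3296.40000; y_7 − T_7 = 2702 − 3296.40000 = -594.40000
t=12: T_12 = 3772.60000; y_12 − T_12 = 3178 − 3772.60000 = -594.60000
Mean deviation: (-594.40000 + -594.60000) / 2 = -594.500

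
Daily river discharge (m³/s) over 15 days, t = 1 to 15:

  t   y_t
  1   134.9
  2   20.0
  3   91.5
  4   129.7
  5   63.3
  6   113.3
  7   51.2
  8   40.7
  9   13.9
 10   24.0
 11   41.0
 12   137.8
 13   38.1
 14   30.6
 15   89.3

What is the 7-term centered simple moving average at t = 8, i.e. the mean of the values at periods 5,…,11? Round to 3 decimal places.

Sum of periods 5–11: 63.3 + 113.3 + 51.2 + 40.7 + 13.9 + 24.0 + 41.0 = 347.4
Divide by 7: 347.4 / 7 = 49.629

49.629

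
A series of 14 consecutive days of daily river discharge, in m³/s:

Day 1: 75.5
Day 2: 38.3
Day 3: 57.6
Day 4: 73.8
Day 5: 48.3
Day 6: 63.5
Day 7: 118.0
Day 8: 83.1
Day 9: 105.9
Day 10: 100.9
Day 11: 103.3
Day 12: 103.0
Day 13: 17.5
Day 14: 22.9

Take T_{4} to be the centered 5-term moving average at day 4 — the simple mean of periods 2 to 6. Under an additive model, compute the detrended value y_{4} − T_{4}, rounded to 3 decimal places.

17.500

Trend T_4 = (38.3 + 57.6 + 73.8 + 48.3 + 63.5) / 5 = 281.5/5 = 56.30000
Detrended value: 73.8 − 56.30000 = 17.500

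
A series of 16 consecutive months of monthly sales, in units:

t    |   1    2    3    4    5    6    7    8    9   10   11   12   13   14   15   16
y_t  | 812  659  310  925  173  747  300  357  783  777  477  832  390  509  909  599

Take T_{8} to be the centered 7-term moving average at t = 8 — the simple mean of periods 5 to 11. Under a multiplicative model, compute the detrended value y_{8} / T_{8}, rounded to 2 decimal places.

Trend T_8 = (173 + 747 + 300 + 357 + 783 + 777 + 477) / 7 = 3614/7 = 516.2857
Ratio to trend: 357 / 516.2857 = 0.69

0.69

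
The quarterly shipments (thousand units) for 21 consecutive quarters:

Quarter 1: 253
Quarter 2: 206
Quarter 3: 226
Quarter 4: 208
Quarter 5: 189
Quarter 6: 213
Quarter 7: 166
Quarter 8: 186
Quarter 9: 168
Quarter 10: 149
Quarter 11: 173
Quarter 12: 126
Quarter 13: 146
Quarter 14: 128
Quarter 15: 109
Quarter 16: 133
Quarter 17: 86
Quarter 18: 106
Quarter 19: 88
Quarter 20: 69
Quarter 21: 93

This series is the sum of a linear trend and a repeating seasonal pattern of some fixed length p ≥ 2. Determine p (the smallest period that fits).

5

First differences y_{t+1} − y_t: -47, 20, -18, -19, 24, -47, 20, -18, -19, 24, -47, 20, …
The difference pattern repeats every 5 terms and not for any smaller step, so p = 5.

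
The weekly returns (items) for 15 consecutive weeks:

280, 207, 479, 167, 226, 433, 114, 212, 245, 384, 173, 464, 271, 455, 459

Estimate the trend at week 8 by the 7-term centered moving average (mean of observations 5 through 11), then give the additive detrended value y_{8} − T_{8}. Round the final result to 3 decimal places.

Trend T_8 = (226 + 433 + 114 + 212 + 245 + 384 + 173) / 7 = 1787/7 = 255.28571
Detrended value: 212 − 255.28571 = -43.286

-43.286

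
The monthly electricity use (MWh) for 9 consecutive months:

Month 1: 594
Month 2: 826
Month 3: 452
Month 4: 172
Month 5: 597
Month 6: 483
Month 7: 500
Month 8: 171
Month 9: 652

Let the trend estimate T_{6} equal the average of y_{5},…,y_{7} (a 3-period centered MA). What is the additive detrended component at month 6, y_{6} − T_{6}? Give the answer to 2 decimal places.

-43.67

Trend T_6 = (597 + 483 + 500) / 3 = 1580/3 = 526.6667
Detrended value: 483 − 526.6667 = -43.67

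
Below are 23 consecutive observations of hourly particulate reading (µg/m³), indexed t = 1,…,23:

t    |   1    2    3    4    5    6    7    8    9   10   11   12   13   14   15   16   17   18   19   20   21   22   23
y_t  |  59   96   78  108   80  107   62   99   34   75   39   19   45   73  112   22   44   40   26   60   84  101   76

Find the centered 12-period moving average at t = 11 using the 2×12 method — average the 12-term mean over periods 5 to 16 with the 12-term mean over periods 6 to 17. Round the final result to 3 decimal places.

62.417

Sum over 5–16: 80 + 107 + 62 + 99 + 34 + 75 + 39 + 19 + 45 + 73 + 112 + 22 = 767
Sum over 6–17: 107 + 62 + 99 + 34 + 75 + 39 + 19 + 45 + 73 + 112 + 22 + 44 = 731
CMA at t=11 = (767 + 731) / (2·12) = 1498 / 24 = 62.417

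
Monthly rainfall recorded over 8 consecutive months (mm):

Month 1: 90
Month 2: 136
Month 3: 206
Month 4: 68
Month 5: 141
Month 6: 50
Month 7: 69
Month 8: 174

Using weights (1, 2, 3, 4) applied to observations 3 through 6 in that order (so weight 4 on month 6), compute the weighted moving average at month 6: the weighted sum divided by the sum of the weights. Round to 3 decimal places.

Weighted sum: 1·206 + 2·68 + 3·141 + 4·50 = 206 + 136 + 423 + 200 = 965
Weight total: 1 + 2 + 3 + 4 = 10
WMA = 965 / 10 = 96.500

96.500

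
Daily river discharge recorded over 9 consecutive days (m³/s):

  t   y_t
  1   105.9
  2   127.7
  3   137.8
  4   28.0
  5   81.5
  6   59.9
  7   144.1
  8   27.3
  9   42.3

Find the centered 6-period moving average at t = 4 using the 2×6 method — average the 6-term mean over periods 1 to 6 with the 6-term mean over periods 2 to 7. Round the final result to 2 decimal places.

Sum over 1–6: 105.9 + 127.7 + 137.8 + 28.0 + 81.5 + 59.9 = 540.8
Sum over 2–7: 127.7 + 137.8 + 28.0 + 81.5 + 59.9 + 144.1 = 579.0
CMA at t=4 = (540.8 + 579.0) / (2·6) = 1119.8 / 12 = 93.32

93.32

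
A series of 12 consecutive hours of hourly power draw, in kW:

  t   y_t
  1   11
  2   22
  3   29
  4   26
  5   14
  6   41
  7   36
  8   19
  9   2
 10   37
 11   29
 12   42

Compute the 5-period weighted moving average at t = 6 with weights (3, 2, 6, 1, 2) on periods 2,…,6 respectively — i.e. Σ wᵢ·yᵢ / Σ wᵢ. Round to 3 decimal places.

26.857

Weighted sum: 3·22 + 2·29 + 6·26 + 1·14 + 2·41 = 66 + 58 + 156 + 14 + 82 = 376
Weight total: 3 + 2 + 6 + 1 + 2 = 14
WMA = 376 / 14 = 26.857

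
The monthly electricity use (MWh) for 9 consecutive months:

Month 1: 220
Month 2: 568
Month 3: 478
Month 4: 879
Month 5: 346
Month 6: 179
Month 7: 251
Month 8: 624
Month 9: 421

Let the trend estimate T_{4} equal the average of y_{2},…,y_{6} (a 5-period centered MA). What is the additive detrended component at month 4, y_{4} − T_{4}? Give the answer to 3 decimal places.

389.000

Trend T_4 = (568 + 478 + 879 + 346 + 179) / 5 = 2450/5 = 490.00000
Detrended value: 879 − 490.00000 = 389.000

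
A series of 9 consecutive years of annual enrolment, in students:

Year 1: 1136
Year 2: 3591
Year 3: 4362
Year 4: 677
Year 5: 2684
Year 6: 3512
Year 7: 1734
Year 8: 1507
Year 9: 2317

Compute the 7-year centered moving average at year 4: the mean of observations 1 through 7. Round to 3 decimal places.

Sum of periods 1–7: 1136 + 3591 + 4362 + 677 + 2684 + 3512 + 1734 = 17696
Divide by 7: 17696 / 7 = 2528.000

2528.000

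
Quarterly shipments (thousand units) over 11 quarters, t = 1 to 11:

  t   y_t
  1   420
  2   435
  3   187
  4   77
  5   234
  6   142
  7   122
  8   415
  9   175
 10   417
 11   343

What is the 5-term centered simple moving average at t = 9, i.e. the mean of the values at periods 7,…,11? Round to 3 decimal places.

294.400

Sum of periods 7–11: 122 + 415 + 175 + 417 + 343 = 1472
Divide by 5: 1472 / 5 = 294.400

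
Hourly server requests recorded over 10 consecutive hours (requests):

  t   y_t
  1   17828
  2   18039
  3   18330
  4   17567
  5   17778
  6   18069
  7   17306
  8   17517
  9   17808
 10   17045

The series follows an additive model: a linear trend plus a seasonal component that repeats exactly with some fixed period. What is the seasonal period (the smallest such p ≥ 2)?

First differences y_{t+1} − y_t: 211, 291, -763, 211, 291, -763, 211, 291, …
The difference pattern repeats every 3 terms and not for any smaller step, so p = 3.

3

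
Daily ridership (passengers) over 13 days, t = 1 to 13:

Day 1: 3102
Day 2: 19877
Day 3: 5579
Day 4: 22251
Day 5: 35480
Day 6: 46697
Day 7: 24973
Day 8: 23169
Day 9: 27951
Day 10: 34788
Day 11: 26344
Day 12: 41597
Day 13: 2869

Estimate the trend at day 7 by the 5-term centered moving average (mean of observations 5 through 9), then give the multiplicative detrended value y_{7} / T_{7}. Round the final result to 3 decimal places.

Trend T_7 = (35480 + 46697 + 24973 + 23169 + 27951) / 5 = 158270/5 = 31654.00000
Ratio to trend: 24973 / 31654.00000 = 0.789

0.789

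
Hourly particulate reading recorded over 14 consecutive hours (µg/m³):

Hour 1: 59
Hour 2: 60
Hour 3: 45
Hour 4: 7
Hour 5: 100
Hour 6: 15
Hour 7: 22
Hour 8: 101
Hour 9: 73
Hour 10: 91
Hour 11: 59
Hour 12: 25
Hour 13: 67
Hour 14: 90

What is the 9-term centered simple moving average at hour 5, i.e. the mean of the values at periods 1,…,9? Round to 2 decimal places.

Sum of periods 1–9: 59 + 60 + 45 + 7 + 100 + 15 + 22 + 101 + 73 = 482
Divide by 9: 482 / 9 = 53.56

53.56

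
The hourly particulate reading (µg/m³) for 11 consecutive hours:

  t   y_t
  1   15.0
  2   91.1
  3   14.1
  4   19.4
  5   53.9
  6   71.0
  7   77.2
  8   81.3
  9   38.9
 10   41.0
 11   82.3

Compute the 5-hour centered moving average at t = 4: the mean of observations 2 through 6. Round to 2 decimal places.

49.90

Sum of periods 2–6: 91.1 + 14.1 + 19.4 + 53.9 + 71.0 = 249.5
Divide by 5: 249.5 / 5 = 49.90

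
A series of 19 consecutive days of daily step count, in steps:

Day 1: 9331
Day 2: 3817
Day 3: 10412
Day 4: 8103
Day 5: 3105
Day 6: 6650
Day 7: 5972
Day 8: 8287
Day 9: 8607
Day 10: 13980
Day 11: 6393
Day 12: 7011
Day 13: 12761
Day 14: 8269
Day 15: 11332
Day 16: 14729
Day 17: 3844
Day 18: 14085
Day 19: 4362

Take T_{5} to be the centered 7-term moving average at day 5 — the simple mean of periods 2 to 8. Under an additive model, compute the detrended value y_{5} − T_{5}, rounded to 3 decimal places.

Trend T_5 = (3817 + 10412 + 8103 + 3105 + 6650 + 5972 + 8287) / 7 = 46346/7 = 6620.85714
Detrended value: 3105 − 6620.85714 = -3515.857

-3515.857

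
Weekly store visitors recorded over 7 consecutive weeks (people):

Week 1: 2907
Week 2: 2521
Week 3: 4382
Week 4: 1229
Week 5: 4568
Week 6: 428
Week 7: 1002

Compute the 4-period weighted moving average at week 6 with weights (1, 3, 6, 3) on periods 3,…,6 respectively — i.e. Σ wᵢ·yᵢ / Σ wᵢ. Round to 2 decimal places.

2827.77

Weighted sum: 1·4382 + 3·1229 + 6·4568 + 3·428 = 4382 + 3687 + 27408 + 1284 = 36761
Weight total: 1 + 3 + 6 + 3 = 13
WMA = 36761 / 13 = 2827.77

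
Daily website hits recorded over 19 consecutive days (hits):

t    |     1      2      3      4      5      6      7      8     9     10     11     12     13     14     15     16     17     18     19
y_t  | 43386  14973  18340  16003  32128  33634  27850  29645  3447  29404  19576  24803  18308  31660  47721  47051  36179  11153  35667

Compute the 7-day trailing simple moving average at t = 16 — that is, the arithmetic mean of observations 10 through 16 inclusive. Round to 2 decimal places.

Sum of periods 10–16: 29404 + 19576 + 24803 + 18308 + 31660 + 47721 + 47051 = 218523
Divide by 7: 218523 / 7 = 31217.57

31217.57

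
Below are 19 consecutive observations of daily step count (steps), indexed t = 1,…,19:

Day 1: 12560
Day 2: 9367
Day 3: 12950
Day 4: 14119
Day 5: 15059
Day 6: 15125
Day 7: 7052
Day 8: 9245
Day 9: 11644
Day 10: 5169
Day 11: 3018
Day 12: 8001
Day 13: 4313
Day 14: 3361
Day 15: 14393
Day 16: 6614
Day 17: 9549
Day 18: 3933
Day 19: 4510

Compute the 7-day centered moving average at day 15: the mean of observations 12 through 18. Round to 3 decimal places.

7166.286

Sum of periods 12–18: 8001 + 4313 + 3361 + 14393 + 6614 + 9549 + 3933 = 50164
Divide by 7: 50164 / 7 = 7166.286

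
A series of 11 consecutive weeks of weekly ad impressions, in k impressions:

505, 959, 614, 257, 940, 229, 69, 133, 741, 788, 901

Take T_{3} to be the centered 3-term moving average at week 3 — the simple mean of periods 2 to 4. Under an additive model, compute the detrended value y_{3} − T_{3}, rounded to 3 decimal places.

Trend T_3 = (959 + 614 + 257) / 3 = 1830/3 = 610.00000
Detrended value: 614 − 610.00000 = 4.000

4.000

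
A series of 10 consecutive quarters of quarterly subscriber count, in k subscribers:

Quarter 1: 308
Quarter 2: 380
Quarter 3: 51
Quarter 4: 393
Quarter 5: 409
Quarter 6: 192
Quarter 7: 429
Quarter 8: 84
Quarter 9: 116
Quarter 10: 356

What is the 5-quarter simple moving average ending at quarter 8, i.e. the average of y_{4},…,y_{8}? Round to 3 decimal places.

Sum of periods 4–8: 393 + 409 + 192 + 429 + 84 = 1507
Divide by 5: 1507 / 5 = 301.400

301.400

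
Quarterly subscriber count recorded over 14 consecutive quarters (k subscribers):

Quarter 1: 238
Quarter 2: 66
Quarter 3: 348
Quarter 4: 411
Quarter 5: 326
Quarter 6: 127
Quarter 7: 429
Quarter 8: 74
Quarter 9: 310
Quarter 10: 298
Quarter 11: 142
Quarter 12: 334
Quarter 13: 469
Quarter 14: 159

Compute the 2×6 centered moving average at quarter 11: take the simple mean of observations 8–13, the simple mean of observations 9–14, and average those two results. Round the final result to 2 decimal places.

278.25

Sum over 8–13: 74 + 310 + 298 + 142 + 334 + 469 = 1627
Sum over 9–14: 310 + 298 + 142 + 334 + 469 + 159 = 1712
CMA at t=11 = (1627 + 1712) / (2·6) = 3339 / 12 = 278.25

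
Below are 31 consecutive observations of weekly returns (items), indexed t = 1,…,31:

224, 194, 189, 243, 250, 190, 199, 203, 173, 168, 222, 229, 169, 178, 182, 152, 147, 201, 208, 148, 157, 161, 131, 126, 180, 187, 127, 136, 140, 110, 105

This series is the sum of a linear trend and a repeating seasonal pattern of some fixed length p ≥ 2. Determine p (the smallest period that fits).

7

First differences y_{t+1} − y_t: -30, -5, 54, 7, -60, 9, 4, -30, -5, 54, 7, -60, 9, 4, -30, -5, …
The difference pattern repeats every 7 terms and not for any smaller step, so p = 7.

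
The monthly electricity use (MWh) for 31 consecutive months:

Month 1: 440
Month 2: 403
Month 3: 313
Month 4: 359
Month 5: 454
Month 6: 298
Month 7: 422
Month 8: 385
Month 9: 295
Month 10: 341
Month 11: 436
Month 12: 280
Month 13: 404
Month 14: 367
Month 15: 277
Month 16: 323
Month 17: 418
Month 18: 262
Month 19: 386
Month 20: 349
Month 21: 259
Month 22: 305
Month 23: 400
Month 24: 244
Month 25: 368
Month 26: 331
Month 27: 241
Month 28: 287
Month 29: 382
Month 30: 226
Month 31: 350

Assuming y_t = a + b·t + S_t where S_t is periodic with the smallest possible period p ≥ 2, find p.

6

First differences y_{t+1} − y_t: -37, -90, 46, 95, -156, 124, -37, -90, 46, 95, -156, 124, -37, -90, …
The difference pattern repeats every 6 terms and not for any smaller step, so p = 6.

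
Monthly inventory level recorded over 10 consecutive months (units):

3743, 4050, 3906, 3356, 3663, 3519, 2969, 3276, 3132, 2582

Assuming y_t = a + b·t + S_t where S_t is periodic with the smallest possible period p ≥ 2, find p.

First differences y_{t+1} − y_t: 307, -144, -550, 307, -144, -550, 307, -144, …
The difference pattern repeats every 3 terms and not for any smaller step, so p = 3.

3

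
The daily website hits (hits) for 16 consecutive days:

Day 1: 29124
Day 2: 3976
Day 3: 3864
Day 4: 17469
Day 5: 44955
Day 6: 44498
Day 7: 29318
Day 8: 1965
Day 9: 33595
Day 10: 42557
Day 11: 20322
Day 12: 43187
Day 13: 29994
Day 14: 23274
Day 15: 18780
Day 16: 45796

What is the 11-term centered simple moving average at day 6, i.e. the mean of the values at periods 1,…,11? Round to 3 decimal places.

24694.818

Sum of periods 1–11: 29124 + 3976 + 3864 + 17469 + 44955 + 44498 + 29318 + 1965 + 33595 + 42557 + 20322 = 271643
Divide by 11: 271643 / 11 = 24694.818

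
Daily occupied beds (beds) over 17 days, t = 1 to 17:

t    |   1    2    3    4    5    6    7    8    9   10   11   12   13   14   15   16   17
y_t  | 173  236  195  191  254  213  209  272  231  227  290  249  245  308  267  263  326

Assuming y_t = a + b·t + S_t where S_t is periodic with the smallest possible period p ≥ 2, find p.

3

First differences y_{t+1} − y_t: 63, -41, -4, 63, -41, -4, 63, -41, …
The difference pattern repeats every 3 terms and not for any smaller step, so p = 3.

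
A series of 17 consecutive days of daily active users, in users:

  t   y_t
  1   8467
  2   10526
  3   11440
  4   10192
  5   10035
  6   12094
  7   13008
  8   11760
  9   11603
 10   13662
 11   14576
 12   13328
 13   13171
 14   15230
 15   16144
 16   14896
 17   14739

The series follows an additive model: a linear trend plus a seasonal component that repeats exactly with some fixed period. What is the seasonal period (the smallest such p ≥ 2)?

First differences y_{t+1} − y_t: 2059, 914, -1248, -157, 2059, 914, -1248, -157, 2059, 914, …
The difference pattern repeats every 4 terms and not for any smaller step, so p = 4.

4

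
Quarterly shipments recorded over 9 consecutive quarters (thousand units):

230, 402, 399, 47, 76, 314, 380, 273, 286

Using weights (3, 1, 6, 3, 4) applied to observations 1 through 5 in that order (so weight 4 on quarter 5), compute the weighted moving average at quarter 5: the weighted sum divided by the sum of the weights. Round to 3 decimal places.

Weighted sum: 3·230 + 1·402 + 6·399 + 3·47 + 4·76 = 690 + 402 + 2394 + 141 + 304 = 3931
Weight total: 3 + 1 + 6 + 3 + 4 = 17
WMA = 3931 / 17 = 231.235

231.235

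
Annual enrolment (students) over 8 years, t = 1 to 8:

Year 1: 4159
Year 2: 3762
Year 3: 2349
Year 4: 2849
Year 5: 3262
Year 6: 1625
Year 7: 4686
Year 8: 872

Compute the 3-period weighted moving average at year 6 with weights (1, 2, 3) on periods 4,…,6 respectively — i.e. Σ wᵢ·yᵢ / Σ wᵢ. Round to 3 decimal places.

Weighted sum: 1·2849 + 2·3262 + 3·1625 = 2849 + 6524 + 4875 = 14248
Weight total: 1 + 2 + 3 = 6
WMA = 14248 / 6 = 2374.667

2374.667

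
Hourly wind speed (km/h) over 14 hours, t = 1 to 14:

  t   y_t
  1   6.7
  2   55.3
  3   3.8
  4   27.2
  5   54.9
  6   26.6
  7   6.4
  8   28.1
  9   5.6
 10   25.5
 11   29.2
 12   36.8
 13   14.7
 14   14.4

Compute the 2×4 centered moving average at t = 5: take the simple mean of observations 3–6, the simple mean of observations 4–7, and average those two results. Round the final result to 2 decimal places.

28.45

Sum over 3–6: 3.8 + 27.2 + 54.9 + 26.6 = 112.5
Sum over 4–7: 27.2 + 54.9 + 26.6 + 6.4 = 115.1
CMA at t=5 = (112.5 + 115.1) / (2·4) = 227.6 / 8 = 28.45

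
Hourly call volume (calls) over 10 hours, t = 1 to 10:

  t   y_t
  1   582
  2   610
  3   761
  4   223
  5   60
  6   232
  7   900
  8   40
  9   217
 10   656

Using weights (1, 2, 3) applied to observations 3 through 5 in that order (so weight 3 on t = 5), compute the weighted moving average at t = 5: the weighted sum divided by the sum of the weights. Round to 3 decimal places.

231.167

Weighted sum: 1·761 + 2·223 + 3·60 = 761 + 446 + 180 = 1387
Weight total: 1 + 2 + 3 = 6
WMA = 1387 / 6 = 231.167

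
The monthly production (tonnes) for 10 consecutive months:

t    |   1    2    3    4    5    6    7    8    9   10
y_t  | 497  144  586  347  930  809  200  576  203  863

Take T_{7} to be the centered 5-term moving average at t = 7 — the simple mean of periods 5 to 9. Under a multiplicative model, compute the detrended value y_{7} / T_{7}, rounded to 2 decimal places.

0.37

Trend T_7 = (930 + 809 + 200 + 576 + 203) / 5 = 2718/5 = 543.6000
Ratio to trend: 200 / 543.6000 = 0.37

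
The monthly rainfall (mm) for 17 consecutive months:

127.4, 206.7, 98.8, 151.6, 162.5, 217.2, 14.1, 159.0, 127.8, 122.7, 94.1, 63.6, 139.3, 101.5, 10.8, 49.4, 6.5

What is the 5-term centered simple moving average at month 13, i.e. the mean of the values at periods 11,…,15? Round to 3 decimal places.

81.860

Sum of periods 11–15: 94.1 + 63.6 + 139.3 + 101.5 + 10.8 = 409.3
Divide by 5: 409.3 / 5 = 81.860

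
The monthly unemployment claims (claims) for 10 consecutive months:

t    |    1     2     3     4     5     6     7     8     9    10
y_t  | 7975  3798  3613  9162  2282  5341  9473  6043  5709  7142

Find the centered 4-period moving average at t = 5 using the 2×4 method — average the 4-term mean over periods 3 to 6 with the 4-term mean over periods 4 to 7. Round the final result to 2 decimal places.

5832.00

Sum over 3–6: 3613 + 9162 + 2282 + 5341 = 20398
Sum over 4–7: 9162 + 2282 + 5341 + 9473 = 26258
CMA at t=5 = (20398 + 26258) / (2·4) = 46656 / 8 = 5832.00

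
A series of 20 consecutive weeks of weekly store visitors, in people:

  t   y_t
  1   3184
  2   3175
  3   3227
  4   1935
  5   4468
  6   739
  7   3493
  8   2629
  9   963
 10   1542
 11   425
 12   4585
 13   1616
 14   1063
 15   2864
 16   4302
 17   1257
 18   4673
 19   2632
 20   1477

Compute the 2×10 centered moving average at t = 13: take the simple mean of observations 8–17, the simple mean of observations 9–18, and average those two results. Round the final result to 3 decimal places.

2226.800

Sum over 8–17: 2629 + 963 + 1542 + 425 + 4585 + 1616 + 1063 + 2864 + 4302 + 1257 = 21246
Sum over 9–18: 963 + 1542 + 425 + 4585 + 1616 + 1063 + 2864 + 4302 + 1257 + 4673 = 23290
CMA at t=13 = (21246 + 23290) / (2·10) = 44536 / 20 = 2226.800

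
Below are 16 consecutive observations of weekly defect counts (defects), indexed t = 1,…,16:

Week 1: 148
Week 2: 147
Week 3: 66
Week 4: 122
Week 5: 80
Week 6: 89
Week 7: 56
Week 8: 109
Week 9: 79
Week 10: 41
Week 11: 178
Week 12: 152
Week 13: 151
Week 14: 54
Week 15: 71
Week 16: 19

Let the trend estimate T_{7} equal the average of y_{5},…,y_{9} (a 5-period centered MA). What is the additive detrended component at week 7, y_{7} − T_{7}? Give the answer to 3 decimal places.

Trend T_7 = (80 + 89 + 56 + 109 + 79) / 5 = 413/5 = 82.60000
Detrended value: 56 − 82.60000 = -26.600

-26.600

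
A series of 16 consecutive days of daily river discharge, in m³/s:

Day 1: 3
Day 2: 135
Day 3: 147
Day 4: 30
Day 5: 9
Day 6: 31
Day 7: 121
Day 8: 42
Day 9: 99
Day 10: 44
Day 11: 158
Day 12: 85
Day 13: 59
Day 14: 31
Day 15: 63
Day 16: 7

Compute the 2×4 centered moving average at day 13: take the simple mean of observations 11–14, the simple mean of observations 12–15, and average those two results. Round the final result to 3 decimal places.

Sum over 11–14: 158 + 85 + 59 + 31 = 333
Sum over 12–15: 85 + 59 + 31 + 63 = 238
CMA at t=13 = (333 + 238) / (2·4) = 571 / 8 = 71.375

71.375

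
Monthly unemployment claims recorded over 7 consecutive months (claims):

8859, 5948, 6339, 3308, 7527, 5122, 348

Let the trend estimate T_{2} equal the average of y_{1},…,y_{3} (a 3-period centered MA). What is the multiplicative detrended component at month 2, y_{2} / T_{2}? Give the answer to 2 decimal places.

Trend T_2 = (8859 + 5948 + 6339) / 3 = 21146/3 = 7048.6667
Ratio to trend: 5948 / 7048.6667 = 0.84

0.84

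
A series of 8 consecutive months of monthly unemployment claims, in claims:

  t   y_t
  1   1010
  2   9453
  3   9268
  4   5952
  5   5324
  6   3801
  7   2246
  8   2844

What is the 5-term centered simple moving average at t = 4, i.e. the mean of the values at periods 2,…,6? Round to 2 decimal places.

6759.60

Sum of periods 2–6: 9453 + 9268 + 5952 + 5324 + 3801 = 33798
Divide by 5: 33798 / 5 = 6759.60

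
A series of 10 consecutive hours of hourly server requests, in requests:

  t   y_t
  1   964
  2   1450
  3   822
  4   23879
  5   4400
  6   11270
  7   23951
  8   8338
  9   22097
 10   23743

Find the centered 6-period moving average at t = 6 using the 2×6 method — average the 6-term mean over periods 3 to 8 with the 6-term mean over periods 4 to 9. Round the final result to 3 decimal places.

13882.917

Sum over 3–8: 822 + 23879 + 4400 + 11270 + 23951 + 8338 = 72660
Sum over 4–9: 23879 + 4400 + 11270 + 23951 + 8338 + 22097 = 93935
CMA at t=6 = (72660 + 93935) / (2·6) = 166595 / 12 = 13882.917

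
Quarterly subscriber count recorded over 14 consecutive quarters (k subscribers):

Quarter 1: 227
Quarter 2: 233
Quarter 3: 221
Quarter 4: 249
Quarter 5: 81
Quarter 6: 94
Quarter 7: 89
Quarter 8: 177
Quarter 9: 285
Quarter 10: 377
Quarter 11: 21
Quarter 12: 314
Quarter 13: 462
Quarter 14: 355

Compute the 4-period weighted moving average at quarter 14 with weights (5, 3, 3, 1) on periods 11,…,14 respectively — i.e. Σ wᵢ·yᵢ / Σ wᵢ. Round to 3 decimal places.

Weighted sum: 5·21 + 3·314 + 3·462 + 1·355 = 105 + 942 + 1386 + 355 = 2788
Weight total: 5 + 3 + 3 + 1 = 12
WMA = 2788 / 12 = 232.333

232.333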